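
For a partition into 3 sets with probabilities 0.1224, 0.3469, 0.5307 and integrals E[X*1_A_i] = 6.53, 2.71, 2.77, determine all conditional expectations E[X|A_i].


For each cell A_i: E[X|A_i] = E[X*1_A_i] / P(A_i)
Step 1: E[X|A_1] = 6.53 / 0.1224 = 53.349673
Step 2: E[X|A_2] = 2.71 / 0.3469 = 7.81205
Step 3: E[X|A_3] = 2.77 / 0.5307 = 5.219521
Verification: E[X] = sum E[X*1_A_i] = 6.53 + 2.71 + 2.77 = 12.01


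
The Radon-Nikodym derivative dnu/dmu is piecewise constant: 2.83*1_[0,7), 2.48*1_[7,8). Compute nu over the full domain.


Integrate each piece of the Radon-Nikodym derivative:
Step 1: integral_0^7 2.83 dx = 2.83*(7-0) = 2.83*7 = 19.81
Step 2: integral_7^8 2.48 dx = 2.48*(8-7) = 2.48*1 = 2.48
Total: 19.81 + 2.48 = 22.29


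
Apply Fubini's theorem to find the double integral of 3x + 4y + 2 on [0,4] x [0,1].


By Fubini, integrate in x first, then y.
Step 1: Fix y, integrate over x in [0,4]:
  integral(3x + 4y + 2, x=0..4)
  = 3*(4^2 - 0^2)/2 + (4y + 2)*(4 - 0)
  = 24 + (4y + 2)*4
  = 24 + 16y + 8
  = 32 + 16y
Step 2: Integrate over y in [0,1]:
  integral(32 + 16y, y=0..1)
  = 32*1 + 16*(1^2 - 0^2)/2
  = 32 + 8
  = 40


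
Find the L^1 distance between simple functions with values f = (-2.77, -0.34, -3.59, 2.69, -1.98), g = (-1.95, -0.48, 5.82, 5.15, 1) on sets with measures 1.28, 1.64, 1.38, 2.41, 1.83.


Step 1: Compute differences f_i - g_i:
  -2.77 - -1.95 = -0.82
  -0.34 - -0.48 = 0.14
  -3.59 - 5.82 = -9.41
  2.69 - 5.15 = -2.46
  -1.98 - 1 = -2.98
Step 2: Compute |diff|^1 * measure for each set:
  |-0.82|^1 * 1.28 = 0.82 * 1.28 = 1.0496
  |0.14|^1 * 1.64 = 0.14 * 1.64 = 0.2296
  |-9.41|^1 * 1.38 = 9.41 * 1.38 = 12.9858
  |-2.46|^1 * 2.41 = 2.46 * 2.41 = 5.9286
  |-2.98|^1 * 1.83 = 2.98 * 1.83 = 5.4534
Step 3: Sum = 25.647
Step 4: ||f-g||_1 = (25.647)^(1/1) = 25.647


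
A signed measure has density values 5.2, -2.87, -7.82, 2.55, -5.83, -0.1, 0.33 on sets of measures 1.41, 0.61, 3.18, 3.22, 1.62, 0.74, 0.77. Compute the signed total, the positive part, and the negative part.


Step 1: Compute signed measure on each set:
  Set 1: 5.2 * 1.41 = 7.332
  Set 2: -2.87 * 0.61 = -1.7507
  Set 3: -7.82 * 3.18 = -24.8676
  Set 4: 2.55 * 3.22 = 8.211
  Set 5: -5.83 * 1.62 = -9.4446
  Set 6: -0.1 * 0.74 = -0.074
  Set 7: 0.33 * 0.77 = 0.2541
Step 2: Total signed measure = (7.332) + (-1.7507) + (-24.8676) + (8.211) + (-9.4446) + (-0.074) + (0.2541)
     = -20.3398
Step 3: Positive part mu+(X) = sum of positive contributions = 15.7971
Step 4: Negative part mu-(X) = |sum of negative contributions| = 36.1369


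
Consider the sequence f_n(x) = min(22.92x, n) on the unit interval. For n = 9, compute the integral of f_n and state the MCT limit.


f(x) = 22.92x on [0,1]; f_n(x) = min(22.92x, n). At n = 9:
Step 1: f(x) reaches 9 at x = 9/22.92 = 0.39267
Step 2: integral(f_9) = integral(22.92x, 0, 0.39267) + integral(9, 0.39267, 1)
       = 22.92*0.39267^2/2 + 9*(1 - 0.39267)
       = 1.767016 + 5.465969
       = 7.232984
Step 3: As n -> infinity, f_n increases to f, so by MCT integral(f_n) -> integral(f) = 22.92/2 = 11.46.
Convergence: integral(f_9) = 7.232984 -> 11.46 as n -> infinity


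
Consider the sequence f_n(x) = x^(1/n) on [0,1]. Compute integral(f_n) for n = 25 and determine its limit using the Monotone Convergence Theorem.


At n = 25: f_25(x) = x^(1/25).
Step 1: integral(x^(1/25), 0, 1) = [x^(1/25+1) / (1/25+1)] from 0 to 1
     = 1 / (1/25 + 1) = 1 / ((25+1)/25) = 25/(25+1)
     = 25/26 = 0.961538
Step 2: As n -> infinity, f_n(x) = x^(1/n) -> 1 for x in (0,1], and f_n is increasing in n.
By MCT, lim_n integral(f_n) = integral(lim_n f_n) = integral(1, 0, 1) = 1.
Step 3: Verify convergence: 25/26 = 0.961538 -> 1


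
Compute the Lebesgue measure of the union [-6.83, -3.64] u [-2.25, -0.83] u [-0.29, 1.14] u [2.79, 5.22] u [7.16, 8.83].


For pairwise disjoint intervals, m(union) = sum of lengths.
= (-3.64 - -6.83) + (-0.83 - -2.25) + (1.14 - -0.29) + (5.22 - 2.79) + (8.83 - 7.16)
= 3.19 + 1.42 + 1.43 + 2.43 + 1.67
= 10.14


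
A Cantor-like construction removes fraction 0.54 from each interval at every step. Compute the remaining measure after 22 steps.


Step 1: At each step, fraction remaining = 1 - 0.54 = 0.46
Step 2: After 22 steps, measure = (0.46)^22
Result = 3.807784e-08


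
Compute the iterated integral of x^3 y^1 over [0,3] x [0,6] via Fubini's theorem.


By Fubini's theorem, the double integral factors as a product of single integrals:
Step 1: integral_0^3 x^3 dx = [x^4/4] from 0 to 3
     = 3^4/4 = 20.25
Step 2: integral_0^6 y^1 dy = [y^2/2] from 0 to 6
     = 6^2/2 = 18
Step 3: Double integral = 20.25 * 18 = 364.5


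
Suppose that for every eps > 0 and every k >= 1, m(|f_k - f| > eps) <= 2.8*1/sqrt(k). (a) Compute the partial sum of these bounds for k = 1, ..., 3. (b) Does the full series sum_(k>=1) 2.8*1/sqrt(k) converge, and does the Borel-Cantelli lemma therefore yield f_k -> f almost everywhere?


Step 1: List the terms 2.8*1/sqrt(k) for k = 1 to 3:
  k=1: 2.8
  k=2: 1.979899
  k=3: 1.616581
Step 2: Partial sum = 2.8 + 1.979899 + 1.616581
     = 6.39648
Step 3: The full series sum_(k>=1) 2.8*1/sqrt(k) diverges (p-series with p = 1/2 <= 1; a nonzero constant multiple of a divergent series diverges).
Step 4: The (first) Borel-Cantelli lemma requires a summable sequence of measures, so it does not apply here;
        from this bound alone no conclusion about a.e. convergence can be drawn (convergence in measure still
        gives an a.e.-convergent subsequence, but not a.e. convergence of the whole sequence).
Conclusion: series diverges; Borel-Cantelli is inconclusive about a.e. convergence of f_k.


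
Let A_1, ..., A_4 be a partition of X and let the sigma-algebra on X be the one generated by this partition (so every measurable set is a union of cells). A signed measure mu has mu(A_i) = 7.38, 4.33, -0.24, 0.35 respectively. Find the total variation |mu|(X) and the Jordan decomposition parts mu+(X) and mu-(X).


Step 1: Every measurable set is a union of atoms (the cells / points), so a Hahn decomposition is
  obtained by grouping atoms by sign: P = union of atoms with mu > 0, N = union of the remaining atoms.
  Atoms in P (indices): 1, 2, 4;  atoms in N (indices): 3
  Positive values: 7.38, 4.33, 0.35
  Negative values: -0.24
Step 2: mu+(X) = mu(P) = sum of positive atom values = 12.06
Step 3: mu-(X) = -mu(N) = sum of |negative atom values| = 0.24
Step 4: |mu|(X) = mu+(X) + mu-(X) = 12.06 + 0.24 = 12.3


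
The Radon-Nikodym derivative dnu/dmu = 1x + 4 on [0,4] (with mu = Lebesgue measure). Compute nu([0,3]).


nu(A) = integral_A (dnu/dmu) dmu = integral_0^3 (1x + 4) dx
Step 1: Antiderivative F(x) = (1/2)x^2 + 4x
Step 2: F(3) = (1/2)*3^2 + 4*3 = 4.5 + 12 = 16.5
Step 3: F(0) = (1/2)*0^2 + 4*0 = 0.0 + 0 = 0.0
Step 4: nu([0,3]) = F(3) - F(0) = 16.5 - 0.0 = 16.5


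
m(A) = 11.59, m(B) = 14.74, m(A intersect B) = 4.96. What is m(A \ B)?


m(A \ B) = m(A) - m(A n B)
= 11.59 - 4.96
= 6.63


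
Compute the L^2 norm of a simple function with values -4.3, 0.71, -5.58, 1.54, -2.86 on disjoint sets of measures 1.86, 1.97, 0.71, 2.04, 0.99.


Step 1: Compute |f_i|^2 for each value:
  |-4.3|^2 = 18.49
  |0.71|^2 = 0.5041
  |-5.58|^2 = 31.1364
  |1.54|^2 = 2.3716
  |-2.86|^2 = 8.1796
Step 2: Multiply by measures and sum:
  18.49 * 1.86 = 34.3914
  0.5041 * 1.97 = 0.993077
  31.1364 * 0.71 = 22.106844
  2.3716 * 2.04 = 4.838064
  8.1796 * 0.99 = 8.097804
Sum = 34.3914 + 0.993077 + 22.106844 + 4.838064 + 8.097804 = 70.427189
Step 3: Take the p-th root:
||f||_2 = (70.427189)^(1/2) = 8.392091


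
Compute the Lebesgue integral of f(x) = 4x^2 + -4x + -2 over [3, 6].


The Lebesgue integral of a Riemann-integrable function agrees with the Riemann integral.
Antiderivative F(x) = (4/3)x^3 + (-4/2)x^2 + -2x
F(6) = (4/3)*6^3 + (-4/2)*6^2 + -2*6
     = (4/3)*216 + (-4/2)*36 + -2*6
     = 288 + -72 + -12
     = 204
F(3) = 12
Integral = F(6) - F(3) = 204 - 12 = 192


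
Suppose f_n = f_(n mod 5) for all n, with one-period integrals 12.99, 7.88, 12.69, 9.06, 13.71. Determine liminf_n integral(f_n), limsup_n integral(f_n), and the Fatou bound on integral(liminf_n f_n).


The sequence (integral(f_n)) is periodic with period 5, repeating the values 12.99, 7.88, 12.69, 9.06, 13.71 indefinitely.
Step 1: For a periodic sequence, every tail (a_m, a_(m+1), ...) contains all 5 period values infinitely often.
Step 2: Hence inf of every tail = min of the period values = min(12.99, 7.88, 12.69, 9.06, 13.71) = 7.88.
        liminf_n integral(f_n) = sup over m of (inf of tail from m) = 7.88.
Step 3: Similarly sup of every tail = max of the period values = 13.71.
        limsup_n integral(f_n) = 13.71.
Step 4: Fatou's lemma: integral(liminf_n f_n) <= liminf_n integral(f_n) = 7.88.
        So the integral of the pointwise liminf is at most 7.88.


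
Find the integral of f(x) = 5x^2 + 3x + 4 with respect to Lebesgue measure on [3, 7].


The Lebesgue integral of a Riemann-integrable function agrees with the Riemann integral.
Antiderivative F(x) = (5/3)x^3 + (3/2)x^2 + 4x
F(7) = (5/3)*7^3 + (3/2)*7^2 + 4*7
     = (5/3)*343 + (3/2)*49 + 4*7
     = 571.666667 + 73.5 + 28
     = 673.166667
F(3) = 70.5
Integral = F(7) - F(3) = 673.166667 - 70.5 = 602.666667


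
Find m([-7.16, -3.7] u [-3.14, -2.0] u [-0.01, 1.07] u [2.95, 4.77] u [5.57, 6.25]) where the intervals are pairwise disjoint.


For pairwise disjoint intervals, m(union) = sum of lengths.
= (-3.7 - -7.16) + (-2.0 - -3.14) + (1.07 - -0.01) + (4.77 - 2.95) + (6.25 - 5.57)
= 3.46 + 1.14 + 1.08 + 1.82 + 0.68
= 8.18


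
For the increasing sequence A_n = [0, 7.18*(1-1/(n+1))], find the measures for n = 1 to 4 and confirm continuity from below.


By continuity of measure from below: if A_n increases to A, then m(A_n) -> m(A).
Here A = [0, 7.18], so m(A) = 7.18
Step 1: a_1 = 7.18*(1 - 1/2) = 3.59, m(A_1) = 3.59
Step 2: a_2 = 7.18*(1 - 1/3) = 4.7867, m(A_2) = 4.7867
Step 3: a_3 = 7.18*(1 - 1/4) = 5.385, m(A_3) = 5.385
Step 4: a_4 = 7.18*(1 - 1/5) = 5.744, m(A_4) = 5.744
Limit: m(A_n) -> m([0,7.18]) = 7.18


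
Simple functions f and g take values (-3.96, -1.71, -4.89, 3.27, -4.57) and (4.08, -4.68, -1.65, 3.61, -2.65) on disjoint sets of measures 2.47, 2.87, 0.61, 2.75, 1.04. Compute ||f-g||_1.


Step 1: Compute differences f_i - g_i:
  -3.96 - 4.08 = -8.04
  -1.71 - -4.68 = 2.97
  -4.89 - -1.65 = -3.24
  3.27 - 3.61 = -0.34
  -4.57 - -2.65 = -1.92
Step 2: Compute |diff|^1 * measure for each set:
  |-8.04|^1 * 2.47 = 8.04 * 2.47 = 19.8588
  |2.97|^1 * 2.87 = 2.97 * 2.87 = 8.5239
  |-3.24|^1 * 0.61 = 3.24 * 0.61 = 1.9764
  |-0.34|^1 * 2.75 = 0.34 * 2.75 = 0.935
  |-1.92|^1 * 1.04 = 1.92 * 1.04 = 1.9968
Step 3: Sum = 33.2909
Step 4: ||f-g||_1 = (33.2909)^(1/1) = 33.2909


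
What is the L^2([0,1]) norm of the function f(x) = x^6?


Step 1: ||f||_2 = (integral_0^1 |x^6|^2 dx)^(1/2)
     = (integral_0^1 x^12 dx)^(1/2)
Step 2: integral_0^1 x^12 dx = [x^13/(13)] from 0 to 1 = 1^13/13
     = 1/13 = 0.076923
Step 3: ||f||_2 = (0.076923)^(1/2) = 0.27735


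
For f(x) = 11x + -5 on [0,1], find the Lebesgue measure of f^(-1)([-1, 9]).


f^(-1)([-1, 9]) = {x : -1 <= 11x + -5 <= 9}
Solving: (-1 - -5)/11 <= x <= (9 - -5)/11
= [0.363636, 1.272727]
Intersecting with [0,1]: [0.363636, 1]
Measure = 1 - 0.363636 = 0.636364


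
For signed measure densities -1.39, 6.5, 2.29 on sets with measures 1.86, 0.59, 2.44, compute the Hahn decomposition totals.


Step 1: Compute signed measure on each set:
  Set 1: -1.39 * 1.86 = -2.5854
  Set 2: 6.5 * 0.59 = 3.835
  Set 3: 2.29 * 2.44 = 5.5876
Step 2: Total signed measure = (-2.5854) + (3.835) + (5.5876)
     = 6.8372
Step 3: Positive part mu+(X) = sum of positive contributions = 9.4226
Step 4: Negative part mu-(X) = |sum of negative contributions| = 2.5854


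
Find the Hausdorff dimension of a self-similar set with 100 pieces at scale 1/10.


For a self-similar set with N copies scaled by 1/r:
dim_H = log(N)/log(r) = log(100)/log(10)
= 4.60517/2.302585
= 2


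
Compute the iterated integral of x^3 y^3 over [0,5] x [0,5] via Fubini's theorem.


By Fubini's theorem, the double integral factors as a product of single integrals:
Step 1: integral_0^5 x^3 dx = [x^4/4] from 0 to 5
     = 5^4/4 = 156.25
Step 2: integral_0^5 y^3 dy = [y^4/4] from 0 to 5
     = 5^4/4 = 156.25
Step 3: Double integral = 156.25 * 156.25 = 24414.0625


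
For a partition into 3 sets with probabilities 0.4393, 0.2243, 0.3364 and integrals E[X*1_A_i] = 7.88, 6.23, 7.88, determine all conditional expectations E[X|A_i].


For each cell A_i: E[X|A_i] = E[X*1_A_i] / P(A_i)
Step 1: E[X|A_1] = 7.88 / 0.4393 = 17.937628
Step 2: E[X|A_2] = 6.23 / 0.2243 = 27.775301
Step 3: E[X|A_3] = 7.88 / 0.3364 = 23.424495
Verification: E[X] = sum E[X*1_A_i] = 7.88 + 6.23 + 7.88 = 21.99


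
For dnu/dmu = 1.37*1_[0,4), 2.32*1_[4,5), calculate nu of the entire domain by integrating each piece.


Integrate each piece of the Radon-Nikodym derivative:
Step 1: integral_0^4 1.37 dx = 1.37*(4-0) = 1.37*4 = 5.48
Step 2: integral_4^5 2.32 dx = 2.32*(5-4) = 2.32*1 = 2.32
Total: 5.48 + 2.32 = 7.8


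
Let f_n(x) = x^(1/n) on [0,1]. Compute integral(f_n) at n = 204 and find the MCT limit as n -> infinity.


At n = 204: f_204(x) = x^(1/204).
Step 1: integral(x^(1/204), 0, 1) = [x^(1/204+1) / (1/204+1)] from 0 to 1
     = 1 / (1/204 + 1) = 1 / ((204+1)/204) = 204/(204+1)
     = 204/205 = 0.995122
Step 2: As n -> infinity, f_n(x) = x^(1/n) -> 1 for x in (0,1], and f_n is increasing in n.
By MCT, lim_n integral(f_n) = integral(lim_n f_n) = integral(1, 0, 1) = 1.
Step 3: Verify convergence: 204/205 = 0.995122 -> 1


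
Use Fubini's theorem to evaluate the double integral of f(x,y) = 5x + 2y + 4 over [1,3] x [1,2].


By Fubini, integrate in x first, then y.
Step 1: Fix y, integrate over x in [1,3]:
  integral(5x + 2y + 4, x=1..3)
  = 5*(3^2 - 1^2)/2 + (2y + 4)*(3 - 1)
  = 20 + (2y + 4)*2
  = 20 + 4y + 8
  = 28 + 4y
Step 2: Integrate over y in [1,2]:
  integral(28 + 4y, y=1..2)
  = 28*1 + 4*(2^2 - 1^2)/2
  = 28 + 6
  = 34


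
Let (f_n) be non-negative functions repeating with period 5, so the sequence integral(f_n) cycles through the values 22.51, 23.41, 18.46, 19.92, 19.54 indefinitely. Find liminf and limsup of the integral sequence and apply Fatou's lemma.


The sequence (integral(f_n)) is periodic with period 5, repeating the values 22.51, 23.41, 18.46, 19.92, 19.54 indefinitely.
Step 1: For a periodic sequence, every tail (a_m, a_(m+1), ...) contains all 5 period values infinitely often.
Step 2: Hence inf of every tail = min of the period values = min(22.51, 23.41, 18.46, 19.92, 19.54) = 18.46.
        liminf_n integral(f_n) = sup over m of (inf of tail from m) = 18.46.
Step 3: Similarly sup of every tail = max of the period values = 23.41.
        limsup_n integral(f_n) = 23.41.
Step 4: Fatou's lemma: integral(liminf_n f_n) <= liminf_n integral(f_n) = 18.46.
        So the integral of the pointwise liminf is at most 18.46.


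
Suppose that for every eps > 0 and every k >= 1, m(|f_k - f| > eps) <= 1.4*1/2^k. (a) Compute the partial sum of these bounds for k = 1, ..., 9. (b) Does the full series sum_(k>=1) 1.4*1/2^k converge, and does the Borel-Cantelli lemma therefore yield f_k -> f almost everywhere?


Step 1: List the terms 1.4*1/2^k for k = 1 to 9:
  k=1: 0.7
  k=2: 0.35
  k=3: 0.175
  k=4: 0.0875
  k=5: 0.04375
  k=6: 0.021875
  k=7: 0.010937
  k=8: 0.005469
  k=9: 0.002734
Step 2: Partial sum = 0.7 + 0.35 + 0.175 + 0.0875 + 0.04375 + 0.021875 + 0.010937 + 0.005469 + 0.002734
     = 1.397266
Step 3: The full series sum_(k>=1) 1.4*1/2^k converges (geometric series with ratio 1/2 < 1; a constant multiple of a convergent series converges).
Step 4: Fix eps > 0. Since sum_k m(|f_k - f| > eps) < infinity, the Borel-Cantelli lemma gives
        m(limsup_k {|f_k - f| > eps}) = 0, i.e. for a.e. x, |f_k(x) - f(x)| <= eps for all large k.
        Applying this with eps = 1/j for j = 1, 2, ... and intersecting the countably many full-measure sets,
        for a.e. x we get limsup_k |f_k(x) - f(x)| <= 1/j for every j, hence f_k -> f almost everywhere.
Conclusion: series converges; Borel-Cantelli yields f_k -> f a.e.


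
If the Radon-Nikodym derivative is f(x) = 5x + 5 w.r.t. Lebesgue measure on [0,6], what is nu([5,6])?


nu(A) = integral_A (dnu/dmu) dmu = integral_5^6 (5x + 5) dx
Step 1: Antiderivative F(x) = (5/2)x^2 + 5x
Step 2: F(6) = (5/2)*6^2 + 5*6 = 90 + 30 = 120
Step 3: F(5) = (5/2)*5^2 + 5*5 = 62.5 + 25 = 87.5
Step 4: nu([5,6]) = F(6) - F(5) = 120 - 87.5 = 32.5


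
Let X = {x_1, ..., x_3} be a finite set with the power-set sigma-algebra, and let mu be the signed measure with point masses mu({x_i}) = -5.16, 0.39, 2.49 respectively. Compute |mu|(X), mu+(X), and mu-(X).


Step 1: Every measurable set is a union of atoms (the cells / points), so a Hahn decomposition is
  obtained by grouping atoms by sign: P = union of atoms with mu > 0, N = union of the remaining atoms.
  Atoms in P (indices): 2, 3;  atoms in N (indices): 1
  Positive values: 0.39, 2.49
  Negative values: -5.16
Step 2: mu+(X) = mu(P) = sum of positive atom values = 2.88
Step 3: mu-(X) = -mu(N) = sum of |negative atom values| = 5.16
Step 4: |mu|(X) = mu+(X) + mu-(X) = 2.88 + 5.16 = 8.04


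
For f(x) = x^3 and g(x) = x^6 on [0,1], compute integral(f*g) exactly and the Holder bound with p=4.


Step 1: Exact integral of f*g = integral(x^9, 0, 1) = 1/10
     = 0.1
Step 2: Holder bound with p=4, q=1.333333:
  ||f||_p = (integral x^12 dx)^(1/4) = (1/13)^(1/4) = 0.52664
  ||g||_q = (integral x^8 dx)^(1/1.333333) = (1/9)^(1/1.333333) = 0.19245
Step 3: Holder bound = ||f||_p * ||g||_q = 0.52664 * 0.19245 = 0.101352
Verification: 0.1 <= 0.101352 (Holder holds)


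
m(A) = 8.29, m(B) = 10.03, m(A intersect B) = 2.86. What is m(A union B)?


By inclusion-exclusion: m(A u B) = m(A) + m(B) - m(A n B)
= 8.29 + 10.03 - 2.86
= 15.46


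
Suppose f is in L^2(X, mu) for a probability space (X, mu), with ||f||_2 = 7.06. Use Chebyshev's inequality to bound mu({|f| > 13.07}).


Chebyshev/Markov inequality: mu(|f| > eps) <= (||f||_p / eps)^p
Step 1: ||f||_2 / eps = 7.06 / 13.07 = 0.540168
Step 2: Raise to power p = 2:
  (0.540168)^2 = 0.291782
Step 3: Therefore mu(|f| > 13.07) <= 0.291782


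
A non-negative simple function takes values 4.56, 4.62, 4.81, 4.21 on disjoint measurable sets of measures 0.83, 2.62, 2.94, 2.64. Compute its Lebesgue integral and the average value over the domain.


Step 1: Integral = sum(value_i * measure_i)
= 4.56*0.83 + 4.62*2.62 + 4.81*2.94 + 4.21*2.64
= 3.7848 + 12.1044 + 14.1414 + 11.1144
= 41.145
Step 2: Total measure of domain = 0.83 + 2.62 + 2.94 + 2.64 = 9.03
Step 3: Average value = 41.145 / 9.03 = 4.556478


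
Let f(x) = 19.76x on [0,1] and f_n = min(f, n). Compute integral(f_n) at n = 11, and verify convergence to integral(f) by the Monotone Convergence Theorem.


f(x) = 19.76x on [0,1]; f_n(x) = min(19.76x, n). At n = 11:
Step 1: f(x) reaches 11 at x = 11/19.76 = 0.55668
Step 2: integral(f_11) = integral(19.76x, 0, 0.55668) + integral(11, 0.55668, 1)
       = 19.76*0.55668^2/2 + 11*(1 - 0.55668)
       = 3.061741 + 4.876518
       = 7.938259
Step 3: As n -> infinity, f_n increases to f, so by MCT integral(f_n) -> integral(f) = 19.76/2 = 9.88.
Convergence: integral(f_11) = 7.938259 -> 9.88 as n -> infinity


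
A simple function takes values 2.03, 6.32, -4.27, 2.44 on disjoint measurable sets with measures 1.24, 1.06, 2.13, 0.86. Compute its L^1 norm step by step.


Step 1: Compute |f_i|^1 for each value:
  |2.03|^1 = 2.03
  |6.32|^1 = 6.32
  |-4.27|^1 = 4.27
  |2.44|^1 = 2.44
Step 2: Multiply by measures and sum:
  2.03 * 1.24 = 2.5172
  6.32 * 1.06 = 6.6992
  4.27 * 2.13 = 9.0951
  2.44 * 0.86 = 2.0984
Sum = 2.5172 + 6.6992 + 9.0951 + 2.0984 = 20.4099
Step 3: Take the p-th root:
||f||_1 = (20.4099)^(1/1) = 20.4099


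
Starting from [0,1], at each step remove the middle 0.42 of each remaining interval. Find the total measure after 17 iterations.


Step 1: At each step, fraction remaining = 1 - 0.42 = 0.58
Step 2: After 17 steps, measure = (0.58)^17
Result = 9.512089e-05


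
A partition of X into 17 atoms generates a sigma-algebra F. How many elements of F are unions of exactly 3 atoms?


Each element of F is a union of some subset of the 17 atoms.
Elements that are unions of exactly 3 atoms correspond to 3-element subsets of the 17 atoms.
Count = C(17, 3) = 17! / (3! * 14!) = 680.


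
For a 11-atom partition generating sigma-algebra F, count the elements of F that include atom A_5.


Each element of F is a union of some subset S of the 11 atoms.
The element contains A_5 iff A_5 is in S.
So we count subsets S of {A_1,...,A_11} with A_5 in S: choose freely among the other 10 atoms.
Count = 2^(11-1) = 2^10 = 1024.


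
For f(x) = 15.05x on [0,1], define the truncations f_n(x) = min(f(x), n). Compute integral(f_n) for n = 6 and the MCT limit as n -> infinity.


f(x) = 15.05x on [0,1]; f_n(x) = min(15.05x, n). At n = 6:
Step 1: f(x) reaches 6 at x = 6/15.05 = 0.398671
Step 2: integral(f_6) = integral(15.05x, 0, 0.398671) + integral(6, 0.398671, 1)
       = 15.05*0.398671^2/2 + 6*(1 - 0.398671)
       = 1.196013 + 3.607973
       = 4.803987
Step 3: As n -> infinity, f_n increases to f, so by MCT integral(f_n) -> integral(f) = 15.05/2 = 7.525.
Convergence: integral(f_6) = 4.803987 -> 7.525 as n -> infinity


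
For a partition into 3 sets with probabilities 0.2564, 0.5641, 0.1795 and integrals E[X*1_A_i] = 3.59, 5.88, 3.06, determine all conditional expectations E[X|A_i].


For each cell A_i: E[X|A_i] = E[X*1_A_i] / P(A_i)
Step 1: E[X|A_1] = 3.59 / 0.2564 = 14.00156
Step 2: E[X|A_2] = 5.88 / 0.5641 = 10.423684
Step 3: E[X|A_3] = 3.06 / 0.1795 = 17.047354
Verification: E[X] = sum E[X*1_A_i] = 3.59 + 5.88 + 3.06 = 12.53


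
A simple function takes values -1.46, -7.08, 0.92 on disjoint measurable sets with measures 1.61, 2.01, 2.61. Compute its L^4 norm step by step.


Step 1: Compute |f_i|^4 for each value:
  |-1.46|^4 = 4.543719
  |-7.08|^4 = 2512.655977
  |0.92|^4 = 0.716393
Step 2: Multiply by measures and sum:
  4.543719 * 1.61 = 7.315387
  2512.655977 * 2.01 = 5050.438514
  0.716393 * 2.61 = 1.869786
Sum = 7.315387 + 5050.438514 + 1.869786 = 5059.623686
Step 3: Take the p-th root:
||f||_4 = (5059.623686)^(1/4) = 8.433921


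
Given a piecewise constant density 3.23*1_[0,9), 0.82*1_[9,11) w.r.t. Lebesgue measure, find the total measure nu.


Integrate each piece of the Radon-Nikodym derivative:
Step 1: integral_0^9 3.23 dx = 3.23*(9-0) = 3.23*9 = 29.07
Step 2: integral_9^11 0.82 dx = 0.82*(11-9) = 0.82*2 = 1.64
Total: 29.07 + 1.64 = 30.71


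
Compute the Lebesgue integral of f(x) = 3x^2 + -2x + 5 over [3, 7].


The Lebesgue integral of a Riemann-integrable function agrees with the Riemann integral.
Antiderivative F(x) = (3/3)x^3 + (-2/2)x^2 + 5x
F(7) = (3/3)*7^3 + (-2/2)*7^2 + 5*7
     = (3/3)*343 + (-2/2)*49 + 5*7
     = 343 + -49 + 35
     = 329
F(3) = 33
Integral = F(7) - F(3) = 329 - 33 = 296


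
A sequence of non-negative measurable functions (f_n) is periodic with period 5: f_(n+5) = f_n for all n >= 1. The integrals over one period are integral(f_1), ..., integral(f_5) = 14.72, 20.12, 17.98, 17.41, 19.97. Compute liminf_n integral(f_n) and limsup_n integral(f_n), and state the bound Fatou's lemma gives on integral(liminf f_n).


The sequence (integral(f_n)) is periodic with period 5, repeating the values 14.72, 20.12, 17.98, 17.41, 19.97 indefinitely.
Step 1: For a periodic sequence, every tail (a_m, a_(m+1), ...) contains all 5 period values infinitely often.
Step 2: Hence inf of every tail = min of the period values = min(14.72, 20.12, 17.98, 17.41, 19.97) = 14.72.
        liminf_n integral(f_n) = sup over m of (inf of tail from m) = 14.72.
Step 3: Similarly sup of every tail = max of the period values = 20.12.
        limsup_n integral(f_n) = 20.12.
Step 4: Fatou's lemma: integral(liminf_n f_n) <= liminf_n integral(f_n) = 14.72.
        So the integral of the pointwise liminf is at most 14.72.


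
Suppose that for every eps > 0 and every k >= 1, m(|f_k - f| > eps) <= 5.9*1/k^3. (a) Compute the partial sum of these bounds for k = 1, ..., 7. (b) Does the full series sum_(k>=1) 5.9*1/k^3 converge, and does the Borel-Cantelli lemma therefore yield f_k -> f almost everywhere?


Step 1: List the terms 5.9*1/k^3 for k = 1 to 7:
  k=1: 5.9
  k=2: 0.7375
  k=3: 0.218519
  k=4: 0.092188
  k=5: 0.0472
  k=6: 0.027315
  k=7: 0.017201
Step 2: Partial sum = 5.9 + 0.7375 + 0.218519 + 0.092188 + 0.0472 + 0.027315 + 0.017201
     = 7.039922
Step 3: The full series sum_(k>=1) 5.9*1/k^3 converges (p-series with p = 3 > 1; a constant multiple of a convergent series converges).
Step 4: Fix eps > 0. Since sum_k m(|f_k - f| > eps) < infinity, the Borel-Cantelli lemma gives
        m(limsup_k {|f_k - f| > eps}) = 0, i.e. for a.e. x, |f_k(x) - f(x)| <= eps for all large k.
        Applying this with eps = 1/j for j = 1, 2, ... and intersecting the countably many full-measure sets,
        for a.e. x we get limsup_k |f_k(x) - f(x)| <= 1/j for every j, hence f_k -> f almost everywhere.
Conclusion: series converges; Borel-Cantelli yields f_k -> f a.e.


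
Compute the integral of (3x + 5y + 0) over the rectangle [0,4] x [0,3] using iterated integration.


By Fubini, integrate in x first, then y.
Step 1: Fix y, integrate over x in [0,4]:
  integral(3x + 5y + 0, x=0..4)
  = 3*(4^2 - 0^2)/2 + (5y + 0)*(4 - 0)
  = 24 + (5y + 0)*4
  = 24 + 20y + 0
  = 24 + 20y
Step 2: Integrate over y in [0,3]:
  integral(24 + 20y, y=0..3)
  = 24*3 + 20*(3^2 - 0^2)/2
  = 72 + 90
  = 162


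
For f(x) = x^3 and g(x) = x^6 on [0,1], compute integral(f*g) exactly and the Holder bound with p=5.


Step 1: Exact integral of f*g = integral(x^9, 0, 1) = 1/10
     = 0.1
Step 2: Holder bound with p=5, q=1.25:
  ||f||_p = (integral x^15 dx)^(1/5) = (1/16)^(1/5) = 0.574349
  ||g||_q = (integral x^7.5 dx)^(1/1.25) = (1/8.5)^(1/1.25) = 0.180495
Step 3: Holder bound = ||f||_p * ||g||_q = 0.574349 * 0.180495 = 0.103667
Verification: 0.1 <= 0.103667 (Holder holds)


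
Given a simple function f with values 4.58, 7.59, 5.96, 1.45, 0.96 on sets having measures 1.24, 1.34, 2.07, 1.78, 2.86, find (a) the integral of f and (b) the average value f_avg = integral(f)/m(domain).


Step 1: Integral = sum(value_i * measure_i)
= 4.58*1.24 + 7.59*1.34 + 5.96*2.07 + 1.45*1.78 + 0.96*2.86
= 5.6792 + 10.1706 + 12.3372 + 2.581 + 2.7456
= 33.5136
Step 2: Total measure of domain = 1.24 + 1.34 + 2.07 + 1.78 + 2.86 = 9.29
Step 3: Average value = 33.5136 / 9.29 = 3.607492


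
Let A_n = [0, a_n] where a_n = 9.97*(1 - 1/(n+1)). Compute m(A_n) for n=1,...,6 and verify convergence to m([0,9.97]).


By continuity of measure from below: if A_n increases to A, then m(A_n) -> m(A).
Here A = [0, 9.97], so m(A) = 9.97
Step 1: a_1 = 9.97*(1 - 1/2) = 4.985, m(A_1) = 4.985
Step 2: a_2 = 9.97*(1 - 1/3) = 6.6467, m(A_2) = 6.6467
Step 3: a_3 = 9.97*(1 - 1/4) = 7.4775, m(A_3) = 7.4775
Step 4: a_4 = 9.97*(1 - 1/5) = 7.976, m(A_4) = 7.976
Step 5: a_5 = 9.97*(1 - 1/6) = 8.3083, m(A_5) = 8.3083
Step 6: a_6 = 9.97*(1 - 1/7) = 8.5457, m(A_6) = 8.5457
Limit: m(A_n) -> m([0,9.97]) = 9.97


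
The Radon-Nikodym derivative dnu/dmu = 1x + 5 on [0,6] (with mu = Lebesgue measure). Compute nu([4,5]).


nu(A) = integral_A (dnu/dmu) dmu = integral_4^5 (1x + 5) dx
Step 1: Antiderivative F(x) = (1/2)x^2 + 5x
Step 2: F(5) = (1/2)*5^2 + 5*5 = 12.5 + 25 = 37.5
Step 3: F(4) = (1/2)*4^2 + 5*4 = 8 + 20 = 28
Step 4: nu([4,5]) = F(5) - F(4) = 37.5 - 28 = 9.5


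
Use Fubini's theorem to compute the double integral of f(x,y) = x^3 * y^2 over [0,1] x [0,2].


By Fubini's theorem, the double integral factors as a product of single integrals:
Step 1: integral_0^1 x^3 dx = [x^4/4] from 0 to 1
     = 1^4/4 = 0.25
Step 2: integral_0^2 y^2 dy = [y^3/3] from 0 to 2
     = 2^3/3 = 2.666667
Step 3: Double integral = 0.25 * 2.666667 = 0.666667


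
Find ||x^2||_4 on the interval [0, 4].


Step 1: ||f||_4 = (integral_0^4 |x^2|^4 dx)^(1/4)
     = (integral_0^4 x^8 dx)^(1/4)
Step 2: integral_0^4 x^8 dx = [x^9/(9)] from 0 to 4 = 4^9/9
     = 262144/9 = 29127.111111
Step 3: ||f||_4 = (29127.111111)^(1/4) = 13.063945


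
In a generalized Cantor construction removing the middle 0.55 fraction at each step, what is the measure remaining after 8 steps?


Step 1: At each step, fraction remaining = 1 - 0.55 = 0.45
Step 2: After 8 steps, measure = (0.45)^8
Result = 0.001682


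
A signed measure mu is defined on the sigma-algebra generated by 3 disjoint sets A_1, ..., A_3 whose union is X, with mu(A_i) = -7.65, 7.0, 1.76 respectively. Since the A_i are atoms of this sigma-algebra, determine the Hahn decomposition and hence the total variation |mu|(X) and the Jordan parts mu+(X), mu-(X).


Step 1: Every measurable set is a union of atoms (the cells / points), so a Hahn decomposition is
  obtained by grouping atoms by sign: P = union of atoms with mu > 0, N = union of the remaining atoms.
  Atoms in P (indices): 2, 3;  atoms in N (indices): 1
  Positive values: 7, 1.76
  Negative values: -7.65
Step 2: mu+(X) = mu(P) = sum of positive atom values = 8.76
Step 3: mu-(X) = -mu(N) = sum of |negative atom values| = 7.65
Step 4: |mu|(X) = mu+(X) + mu-(X) = 8.76 + 7.65 = 16.41


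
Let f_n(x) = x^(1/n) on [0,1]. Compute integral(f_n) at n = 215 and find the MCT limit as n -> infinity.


At n = 215: f_215(x) = x^(1/215).
Step 1: integral(x^(1/215), 0, 1) = [x^(1/215+1) / (1/215+1)] from 0 to 1
     = 1 / (1/215 + 1) = 1 / ((215+1)/215) = 215/(215+1)
     = 215/216 = 0.99537
Step 2: As n -> infinity, f_n(x) = x^(1/n) -> 1 for x in (0,1], and f_n is increasing in n.
By MCT, lim_n integral(f_n) = integral(lim_n f_n) = integral(1, 0, 1) = 1.
Step 3: Verify convergence: 215/216 = 0.99537 -> 1


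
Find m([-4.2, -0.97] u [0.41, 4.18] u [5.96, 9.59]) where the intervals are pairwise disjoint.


For pairwise disjoint intervals, m(union) = sum of lengths.
= (-0.97 - -4.2) + (4.18 - 0.41) + (9.59 - 5.96)
= 3.23 + 3.77 + 3.63
= 10.63


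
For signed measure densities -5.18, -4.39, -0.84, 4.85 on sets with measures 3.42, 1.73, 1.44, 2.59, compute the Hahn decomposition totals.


Step 1: Compute signed measure on each set:
  Set 1: -5.18 * 3.42 = -17.7156
  Set 2: -4.39 * 1.73 = -7.5947
  Set 3: -0.84 * 1.44 = -1.2096
  Set 4: 4.85 * 2.59 = 12.5615
Step 2: Total signed measure = (-17.7156) + (-7.5947) + (-1.2096) + (12.5615)
     = -13.9584
Step 3: Positive part mu+(X) = sum of positive contributions = 12.5615
Step 4: Negative part mu-(X) = |sum of negative contributions| = 26.5199


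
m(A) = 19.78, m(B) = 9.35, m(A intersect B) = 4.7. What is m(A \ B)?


m(A \ B) = m(A) - m(A n B)
= 19.78 - 4.7
= 15.08


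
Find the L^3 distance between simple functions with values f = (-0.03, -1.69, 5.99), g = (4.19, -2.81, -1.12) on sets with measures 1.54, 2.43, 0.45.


Step 1: Compute differences f_i - g_i:
  -0.03 - 4.19 = -4.22
  -1.69 - -2.81 = 1.12
  5.99 - -1.12 = 7.11
Step 2: Compute |diff|^3 * measure for each set:
  |-4.22|^3 * 1.54 = 75.151448 * 1.54 = 115.73323
  |1.12|^3 * 2.43 = 1.404928 * 2.43 = 3.413975
  |7.11|^3 * 0.45 = 359.425431 * 0.45 = 161.741444
Step 3: Sum = 280.888649
Step 4: ||f-g||_3 = (280.888649)^(1/3) = 6.549046


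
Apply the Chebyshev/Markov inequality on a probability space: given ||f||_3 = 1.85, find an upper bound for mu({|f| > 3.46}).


Chebyshev/Markov inequality: mu(|f| > eps) <= (||f||_p / eps)^p
Step 1: ||f||_3 / eps = 1.85 / 3.46 = 0.534682
Step 2: Raise to power p = 3:
  (0.534682)^3 = 0.152858
Step 3: Therefore mu(|f| > 3.46) <= 0.152858


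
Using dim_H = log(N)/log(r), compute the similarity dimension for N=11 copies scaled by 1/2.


For a self-similar set with N copies scaled by 1/r:
dim_H = log(N)/log(r) = log(11)/log(2)
= 2.397895/0.693147
= 3.459432


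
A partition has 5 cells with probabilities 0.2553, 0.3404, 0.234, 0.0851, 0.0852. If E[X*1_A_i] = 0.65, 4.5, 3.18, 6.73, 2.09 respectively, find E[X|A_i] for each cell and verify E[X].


For each cell A_i: E[X|A_i] = E[X*1_A_i] / P(A_i)
Step 1: E[X|A_1] = 0.65 / 0.2553 = 2.546024
Step 2: E[X|A_2] = 4.5 / 0.3404 = 13.219741
Step 3: E[X|A_3] = 3.18 / 0.234 = 13.589744
Step 4: E[X|A_4] = 6.73 / 0.0851 = 79.083431
Step 5: E[X|A_5] = 2.09 / 0.0852 = 24.530516
Verification: E[X] = sum E[X*1_A_i] = 0.65 + 4.5 + 3.18 + 6.73 + 2.09 = 17.15


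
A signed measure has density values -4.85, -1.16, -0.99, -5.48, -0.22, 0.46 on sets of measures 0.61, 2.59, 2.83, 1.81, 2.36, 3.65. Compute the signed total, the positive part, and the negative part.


Step 1: Compute signed measure on each set:
  Set 1: -4.85 * 0.61 = -2.9585
  Set 2: -1.16 * 2.59 = -3.0044
  Set 3: -0.99 * 2.83 = -2.8017
  Set 4: -5.48 * 1.81 = -9.9188
  Set 5: -0.22 * 2.36 = -0.5192
  Set 6: 0.46 * 3.65 = 1.679
Step 2: Total signed measure = (-2.9585) + (-3.0044) + (-2.8017) + (-9.9188) + (-0.5192) + (1.679)
     = -17.5236
Step 3: Positive part mu+(X) = sum of positive contributions = 1.679
Step 4: Negative part mu-(X) = |sum of negative contributions| = 19.2026


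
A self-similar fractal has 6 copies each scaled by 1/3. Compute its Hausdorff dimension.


For a self-similar set with N copies scaled by 1/r:
dim_H = log(N)/log(r) = log(6)/log(3)
= 1.791759/1.098612
= 1.63093


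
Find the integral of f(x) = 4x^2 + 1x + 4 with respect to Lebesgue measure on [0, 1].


The Lebesgue integral of a Riemann-integrable function agrees with the Riemann integral.
Antiderivative F(x) = (4/3)x^3 + (1/2)x^2 + 4x
F(1) = (4/3)*1^3 + (1/2)*1^2 + 4*1
     = (4/3)*1 + (1/2)*1 + 4*1
     = 1.333333 + 0.5 + 4
     = 5.833333
F(0) = 0.0
Integral = F(1) - F(0) = 5.833333 - 0.0 = 5.833333


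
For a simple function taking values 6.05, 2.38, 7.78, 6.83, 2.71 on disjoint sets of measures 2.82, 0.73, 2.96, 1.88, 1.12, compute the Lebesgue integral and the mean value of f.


Step 1: Integral = sum(value_i * measure_i)
= 6.05*2.82 + 2.38*0.73 + 7.78*2.96 + 6.83*1.88 + 2.71*1.12
= 17.061 + 1.7374 + 23.0288 + 12.8404 + 3.0352
= 57.7028
Step 2: Total measure of domain = 2.82 + 0.73 + 2.96 + 1.88 + 1.12 = 9.51
Step 3: Average value = 57.7028 / 9.51 = 6.067592


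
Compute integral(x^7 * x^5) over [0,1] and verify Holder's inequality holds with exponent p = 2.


Step 1: Exact integral of f*g = integral(x^12, 0, 1) = 1/13
     = 0.076923
Step 2: Holder bound with p=2, q=2:
  ||f||_p = (integral x^14 dx)^(1/2) = (1/15)^(1/2) = 0.258199
  ||g||_q = (integral x^10 dx)^(1/2) = (1/11)^(1/2) = 0.301511
Step 3: Holder bound = ||f||_p * ||g||_q = 0.258199 * 0.301511 = 0.07785
Verification: 0.076923 <= 0.07785 (Holder holds)


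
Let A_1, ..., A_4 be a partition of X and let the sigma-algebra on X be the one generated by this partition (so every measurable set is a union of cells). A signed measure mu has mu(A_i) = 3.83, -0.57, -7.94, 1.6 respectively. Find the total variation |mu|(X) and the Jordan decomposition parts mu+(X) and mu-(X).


Step 1: Every measurable set is a union of atoms (the cells / points), so a Hahn decomposition is
  obtained by grouping atoms by sign: P = union of atoms with mu > 0, N = union of the remaining atoms.
  Atoms in P (indices): 1, 4;  atoms in N (indices): 2, 3
  Positive values: 3.83, 1.6
  Negative values: -0.57, -7.94
Step 2: mu+(X) = mu(P) = sum of positive atom values = 5.43
Step 3: mu-(X) = -mu(N) = sum of |negative atom values| = 8.51
Step 4: |mu|(X) = mu+(X) + mu-(X) = 5.43 + 8.51 = 13.94


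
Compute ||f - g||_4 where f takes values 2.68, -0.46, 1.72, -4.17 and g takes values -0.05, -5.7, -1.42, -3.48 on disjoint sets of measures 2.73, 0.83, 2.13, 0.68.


Step 1: Compute differences f_i - g_i:
  2.68 - -0.05 = 2.73
  -0.46 - -5.7 = 5.24
  1.72 - -1.42 = 3.14
  -4.17 - -3.48 = -0.69
Step 2: Compute |diff|^4 * measure for each set:
  |2.73|^4 * 2.73 = 55.545718 * 2.73 = 151.639811
  |5.24|^4 * 0.83 = 753.919798 * 0.83 = 625.753432
  |3.14|^4 * 2.13 = 97.211712 * 2.13 = 207.060947
  |-0.69|^4 * 0.68 = 0.226671 * 0.68 = 0.154136
Step 3: Sum = 984.608327
Step 4: ||f-g||_4 = (984.608327)^(1/4) = 5.601649


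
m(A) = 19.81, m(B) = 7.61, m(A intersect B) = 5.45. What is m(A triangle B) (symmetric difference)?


m(A Delta B) = m(A) + m(B) - 2*m(A n B)
= 19.81 + 7.61 - 2*5.45
= 19.81 + 7.61 - 10.9
= 16.52


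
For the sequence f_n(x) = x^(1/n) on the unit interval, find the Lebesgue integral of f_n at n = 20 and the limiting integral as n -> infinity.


At n = 20: f_20(x) = x^(1/20).
Step 1: integral(x^(1/20), 0, 1) = [x^(1/20+1) / (1/20+1)] from 0 to 1
     = 1 / (1/20 + 1) = 1 / ((20+1)/20) = 20/(20+1)
     = 20/21 = 0.952381
Step 2: As n -> infinity, f_n(x) = x^(1/n) -> 1 for x in (0,1], and f_n is increasing in n.
By MCT, lim_n integral(f_n) = integral(lim_n f_n) = integral(1, 0, 1) = 1.
Step 3: Verify convergence: 20/21 = 0.952381 -> 1


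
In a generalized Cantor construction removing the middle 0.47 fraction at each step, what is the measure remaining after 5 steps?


Step 1: At each step, fraction remaining = 1 - 0.47 = 0.53
Step 2: After 5 steps, measure = (0.53)^5
Step 3: Computing the power step by step:
  After step 1: 0.53
  After step 2: 0.2809
  After step 3: 0.148877
  After step 4: 0.078905
  After step 5: 0.04182
Result = 0.04182


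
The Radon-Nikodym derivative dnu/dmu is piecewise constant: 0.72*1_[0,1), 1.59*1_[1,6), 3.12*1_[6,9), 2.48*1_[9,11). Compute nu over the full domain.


Integrate each piece of the Radon-Nikodym derivative:
Step 1: integral_0^1 0.72 dx = 0.72*(1-0) = 0.72*1 = 0.72
Step 2: integral_1^6 1.59 dx = 1.59*(6-1) = 1.59*5 = 7.95
Step 3: integral_6^9 3.12 dx = 3.12*(9-6) = 3.12*3 = 9.36
Step 4: integral_9^11 2.48 dx = 2.48*(11-9) = 2.48*2 = 4.96
Total: 0.72 + 7.95 + 9.36 + 4.96 = 22.99


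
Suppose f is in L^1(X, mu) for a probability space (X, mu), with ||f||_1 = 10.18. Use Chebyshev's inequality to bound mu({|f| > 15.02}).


Chebyshev/Markov inequality: mu(|f| > eps) <= (||f||_p / eps)^p
Step 1: ||f||_1 / eps = 10.18 / 15.02 = 0.677763
Step 2: Raise to power p = 1:
  (0.677763)^1 = 0.677763
Step 3: Therefore mu(|f| > 15.02) <= 0.677763


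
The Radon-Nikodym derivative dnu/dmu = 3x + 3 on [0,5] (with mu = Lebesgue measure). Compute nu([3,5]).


nu(A) = integral_A (dnu/dmu) dmu = integral_3^5 (3x + 3) dx
Step 1: Antiderivative F(x) = (3/2)x^2 + 3x
Step 2: F(5) = (3/2)*5^2 + 3*5 = 37.5 + 15 = 52.5
Step 3: F(3) = (3/2)*3^2 + 3*3 = 13.5 + 9 = 22.5
Step 4: nu([3,5]) = F(5) - F(3) = 52.5 - 22.5 = 30


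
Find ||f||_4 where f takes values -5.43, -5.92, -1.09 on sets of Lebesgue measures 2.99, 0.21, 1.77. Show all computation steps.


Step 1: Compute |f_i|^4 for each value:
  |-5.43|^4 = 869.359328
  |-5.92|^4 = 1228.250153
  |-1.09|^4 = 1.411582
Step 2: Multiply by measures and sum:
  869.359328 * 2.99 = 2599.384391
  1228.250153 * 0.21 = 257.932532
  1.411582 * 1.77 = 2.498499
Sum = 2599.384391 + 257.932532 + 2.498499 = 2859.815422
Step 3: Take the p-th root:
||f||_4 = (2859.815422)^(1/4) = 7.312814


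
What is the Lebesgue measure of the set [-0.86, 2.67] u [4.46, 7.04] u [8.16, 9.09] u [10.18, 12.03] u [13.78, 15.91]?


For pairwise disjoint intervals, m(union) = sum of lengths.
= (2.67 - -0.86) + (7.04 - 4.46) + (9.09 - 8.16) + (12.03 - 10.18) + (15.91 - 13.78)
= 3.53 + 2.58 + 0.93 + 1.85 + 2.13
= 11.02


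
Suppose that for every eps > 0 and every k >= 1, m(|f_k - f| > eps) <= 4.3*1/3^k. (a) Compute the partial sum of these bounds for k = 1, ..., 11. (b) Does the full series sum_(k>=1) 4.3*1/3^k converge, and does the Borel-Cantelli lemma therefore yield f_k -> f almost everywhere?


Step 1: List the terms 4.3*1/3^k for k = 1 to 11:
  k=1: 1.433333
  k=2: 0.477778
  k=3: 0.159259
  k=4: 0.053086
  k=5: 0.017695
  k=6: 0.005898
  k=7: 0.001966
  k=8: 6.553879e-04
  k=9: 2.184626e-04
  k=10: 7.282088e-05
  k=11: 2.427363e-05
Step 2: Partial sum = 1.433333 + 0.477778 + 0.159259 + 0.053086 + 0.017695 + 0.005898 + 0.001966 + 6.553879e-04 + 2.184626e-04 + 7.282088e-05 + 2.427363e-05
     = 2.149988
Step 3: The full series sum_(k>=1) 4.3*1/3^k converges (geometric series with ratio 1/3 < 1; a constant multiple of a convergent series converges).
Step 4: Fix eps > 0. Since sum_k m(|f_k - f| > eps) < infinity, the Borel-Cantelli lemma gives
        m(limsup_k {|f_k - f| > eps}) = 0, i.e. for a.e. x, |f_k(x) - f(x)| <= eps for all large k.
        Applying this with eps = 1/j for j = 1, 2, ... and intersecting the countably many full-measure sets,
        for a.e. x we get limsup_k |f_k(x) - f(x)| <= 1/j for every j, hence f_k -> f almost everywhere.
Conclusion: series converges; Borel-Cantelli yields f_k -> f a.e.
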